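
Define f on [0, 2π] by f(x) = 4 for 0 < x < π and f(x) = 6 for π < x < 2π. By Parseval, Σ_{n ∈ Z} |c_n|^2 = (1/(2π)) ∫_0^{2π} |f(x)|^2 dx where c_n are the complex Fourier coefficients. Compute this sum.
Σ |c_n|^2 = 26

Parseval equates the L^2 energy of f (normalised by 1/(2π)) with the ℓ^2 sum of its Fourier coefficients: (1/(2π)) ∫_0^{2π} |f|^2 = Σ |c_n|^2.
Compute the left side: (1/(2π)) [∫_0^π 4^2 dx + ∫_π^{2π} 6^2 dx] = (1/(2π)) · (16π + 36π) = (16 + 36)/2 = 26.
So Σ_{n ∈ Z} |c_n|^2 = 26.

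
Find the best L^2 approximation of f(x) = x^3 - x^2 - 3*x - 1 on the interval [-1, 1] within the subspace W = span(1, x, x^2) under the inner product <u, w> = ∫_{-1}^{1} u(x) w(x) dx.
g(x) = -x^2 - 12*x/5 - 1

The best approximation g ∈ W is the orthogonal projection of f onto W. Writing g = a_0 + a_1 x + a_2 x^2, the coefficients solve the normal equations G · a = b where
  G_{ij} = <φ_i, φ_j> and b_i = <f, φ_i>, with φ_0 = 1, φ_1 = x, φ_2 = x^2.
G =
  [2, 0, 2/3]
  [0, 2/3, 0]
  [2/3, 0, 2/5],
b = (-8/3, -8/5, -16/15).
Solving gives a_0 = -1, a_1 = -12/5, a_2 = -1, so
  g(x) = -x^2 - 12*x/5 - 1.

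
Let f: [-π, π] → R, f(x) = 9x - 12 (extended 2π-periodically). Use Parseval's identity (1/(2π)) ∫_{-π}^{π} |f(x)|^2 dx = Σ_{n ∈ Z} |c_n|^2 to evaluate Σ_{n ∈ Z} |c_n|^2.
Σ |c_n|^2 = 27π^2 + 144

Expand and integrate term by term over [-π, π]:
  ∫ (9x)^2 dx = 81·(2π^3/3); ∫ 2·9·(-12)·x dx = 0 (odd integrand); ∫ (-12)^2 dx = 144·2π.
So (1/(2π)) ∫_{-π}^{π} (9x - 12)^2 dx = 81π^2/3 + 144 = 27π^2 + 144.
Parseval ⇒ Σ |c_n|^2 = 27π^2 + 144.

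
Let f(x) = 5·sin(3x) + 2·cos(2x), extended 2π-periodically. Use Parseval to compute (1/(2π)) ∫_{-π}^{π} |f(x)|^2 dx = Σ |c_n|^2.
Σ |c_n|^2 = 29/2

Expand |f|^2 and use orthogonality of {sin(nx), cos(mx)} on [-π, π]:
  ∫_{-π}^{π} sin(nx)^2 dx = π, ∫ cos(mx)^2 dx = π, and cross terms integrate to 0.
So ∫_{-π}^{π} f(x)^2 dx = 5^2 · π + 2^2 · π = (25 + 4)π.
Divide by 2π: (25 + 4)/2 = 29/2.
By Parseval, this equals Σ |c_n|^2.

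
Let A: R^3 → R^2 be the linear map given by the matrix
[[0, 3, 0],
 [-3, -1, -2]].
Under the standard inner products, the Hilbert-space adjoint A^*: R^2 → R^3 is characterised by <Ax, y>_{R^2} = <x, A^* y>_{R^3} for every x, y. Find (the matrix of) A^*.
A^* = A^T =
[[0, -3],
 [3, -1],
 [0, -2]]

For real matrices with standard dot products, the defining identity <Ax, y> = <x, A^* y> gives (Ax)^T y = x^T (A^*) y, i.e. x^T A^T y = x^T (A^*) y. Since this holds for all x, y, we must have A^* = A^T. Therefore
A^* =
[[0, -3],
 [3, -1],
 [0, -2]].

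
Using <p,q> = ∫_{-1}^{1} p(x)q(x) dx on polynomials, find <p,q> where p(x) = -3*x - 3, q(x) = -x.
<p,q> = 2

Expand the product: p(x)·q(x) = 3*x^2 + 3*x.
∫_{-1}^{1} of each monomial x^k gives [2/(k+1) if k even, 0 if k odd]. Integrating term-by-term (or equivalently evaluating the antiderivative F(x) = x^3 + 3*x^2/2 at the endpoints):
  F(1) − F(−1) = 5/2 − (1/2) = 2.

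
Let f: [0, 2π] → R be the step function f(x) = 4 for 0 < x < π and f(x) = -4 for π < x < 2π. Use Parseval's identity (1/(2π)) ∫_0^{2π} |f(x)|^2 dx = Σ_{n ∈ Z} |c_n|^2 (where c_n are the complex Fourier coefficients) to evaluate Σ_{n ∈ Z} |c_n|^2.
Σ |c_n|^2 = 16

Parseval equates the L^2 energy of f (normalised by 1/(2π)) with the ℓ^2 sum of its Fourier coefficients: (1/(2π)) ∫_0^{2π} |f|^2 = Σ |c_n|^2.
Compute the left side: (1/(2π)) [∫_0^π 4^2 dx + ∫_π^{2π} (-4)^2 dx] = (1/(2π)) · (16π + 16π) = (16 + 16)/2 = 16.
So Σ_{n ∈ Z} |c_n|^2 = 16.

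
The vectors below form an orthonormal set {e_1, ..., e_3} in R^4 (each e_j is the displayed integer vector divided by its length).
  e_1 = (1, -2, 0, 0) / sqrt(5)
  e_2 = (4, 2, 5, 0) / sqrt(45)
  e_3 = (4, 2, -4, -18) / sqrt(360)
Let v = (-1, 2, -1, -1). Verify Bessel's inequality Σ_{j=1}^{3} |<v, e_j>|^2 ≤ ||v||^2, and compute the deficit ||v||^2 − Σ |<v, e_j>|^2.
Σ |<v, e_j>|^2 = 69/10; ||v||^2 = 7; deficit = 1/10

Write each e_j = u_j / sqrt(<u_j, u_j>) where u_j is the displayed integer vector. Then <v, e_j> = <v, u_j> / sqrt(<u_j, u_j>), so |<v, e_j>|^2 = <v, u_j>^2 / <u_j, u_j>.
Coefficients: <v, e_1> = -5/sqrt(5), <v, e_2> = -5/sqrt(45), <v, e_3> = 22/sqrt(360).
Square and sum: Σ |<v, e_j>|^2 = 69/10.
Compute ||v||^2 = v·v = 7.
Deficit = 7 − 69/10 = 1/10 ≥ 0, confirming Bessel's inequality. (The deficit equals ||v − Σ <v,e_j> e_j||^2, the squared distance from v to span{e_j}.)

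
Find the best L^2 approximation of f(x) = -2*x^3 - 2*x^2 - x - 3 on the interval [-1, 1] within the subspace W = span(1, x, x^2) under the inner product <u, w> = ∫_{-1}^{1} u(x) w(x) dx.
g(x) = -2*x^2 - 11*x/5 - 3

The best approximation g ∈ W is the orthogonal projection of f onto W. Writing g = a_0 + a_1 x + a_2 x^2, the coefficients solve the normal equations G · a = b where
  G_{ij} = <φ_i, φ_j> and b_i = <f, φ_i>, with φ_0 = 1, φ_1 = x, φ_2 = x^2.
G =
  [2, 0, 2/3]
  [0, 2/3, 0]
  [2/3, 0, 2/5],
b = (-22/3, -22/15, -14/5).
Solving gives a_0 = -3, a_1 = -11/5, a_2 = -2, so
  g(x) = -2*x^2 - 11*x/5 - 3.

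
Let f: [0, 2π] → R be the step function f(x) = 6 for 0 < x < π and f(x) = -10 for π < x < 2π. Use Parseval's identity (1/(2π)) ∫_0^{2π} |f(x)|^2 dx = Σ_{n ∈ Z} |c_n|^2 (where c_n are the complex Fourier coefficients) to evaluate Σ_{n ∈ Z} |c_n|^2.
Σ |c_n|^2 = 68

Parseval equates the L^2 energy of f (normalised by 1/(2π)) with the ℓ^2 sum of its Fourier coefficients: (1/(2π)) ∫_0^{2π} |f|^2 = Σ |c_n|^2.
Compute the left side: (1/(2π)) [∫_0^π 6^2 dx + ∫_π^{2π} (-10)^2 dx] = (1/(2π)) · (36π + 100π) = (36 + 100)/2 = 68.
So Σ_{n ∈ Z} |c_n|^2 = 68.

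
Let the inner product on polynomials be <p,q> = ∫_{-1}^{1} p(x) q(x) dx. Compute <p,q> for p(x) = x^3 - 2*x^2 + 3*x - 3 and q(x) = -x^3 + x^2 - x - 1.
<p,q> = 68/105

Expand the product: p(x)·q(x) = -x^6 + 3*x^5 - 6*x^4 + 7*x^3 - 4*x^2 + 3.
∫_{-1}^{1} of each monomial x^k gives [2/(k+1) if k even, 0 if k odd]. Integrating term-by-term (or equivalently evaluating the antiderivative F(x) = -x^7/7 + x^6/2 - 6*x^5/5 + 7*x^4/4 - 4*x^3/3 + 3*x at the endpoints):
  F(1) − F(−1) = 1081/420 − (809/420) = 68/105.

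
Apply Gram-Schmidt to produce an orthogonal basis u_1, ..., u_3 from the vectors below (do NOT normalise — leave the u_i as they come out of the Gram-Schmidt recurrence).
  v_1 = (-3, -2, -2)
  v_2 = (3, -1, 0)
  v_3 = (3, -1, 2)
Orthogonal basis:
  u_1 = (-3, -2, -2)
  u_2 = (30/17, -31/17, -14/17)
  u_3 = (-36/121, -108/121, 162/121)

Apply the Gram-Schmidt recurrence
  u_1 = v_1
  u_i = v_i − Σ_{j<i} ((v_i · u_j) / (u_j · u_j)) · u_j.

Step by step this gives:
  u_1 = (-3, -2, -2)
  u_2 = (30/17, -31/17, -14/17)
  u_3 = (-36/121, -108/121, 162/121)

Orthogonality check:
  u_2 · u_1 = 0 (should be 0)
  u_3 · u_1 = 0 (should be 0)
  u_3 · u_2 = 0 (should be 0)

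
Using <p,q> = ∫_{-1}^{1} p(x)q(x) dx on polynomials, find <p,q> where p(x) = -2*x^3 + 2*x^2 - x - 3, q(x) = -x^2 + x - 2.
<p,q> = 136/15

Expand the product: p(x)·q(x) = 2*x^5 - 4*x^4 + 7*x^3 - 2*x^2 - x + 6.
∫_{-1}^{1} of each monomial x^k gives [2/(k+1) if k even, 0 if k odd]. Integrating term-by-term (or equivalently evaluating the antiderivative F(x) = x^6/3 - 4*x^5/5 + 7*x^4/4 - 2*x^3/3 - x^2/2 + 6*x at the endpoints):
  F(1) − F(−1) = 367/60 − (-59/20) = 136/15.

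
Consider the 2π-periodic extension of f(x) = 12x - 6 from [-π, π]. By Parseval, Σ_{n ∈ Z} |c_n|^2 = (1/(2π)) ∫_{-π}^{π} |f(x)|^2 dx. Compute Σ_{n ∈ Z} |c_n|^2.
Σ |c_n|^2 = 48π^2 + 36

Expand and integrate term by term over [-π, π]:
  ∫ (12x)^2 dx = 144·(2π^3/3); ∫ 2·12·(-6)·x dx = 0 (odd integrand); ∫ (-6)^2 dx = 36·2π.
So (1/(2π)) ∫_{-π}^{π} (12x - 6)^2 dx = 144π^2/3 + 36 = 48π^2 + 36.
Parseval ⇒ Σ |c_n|^2 = 48π^2 + 36.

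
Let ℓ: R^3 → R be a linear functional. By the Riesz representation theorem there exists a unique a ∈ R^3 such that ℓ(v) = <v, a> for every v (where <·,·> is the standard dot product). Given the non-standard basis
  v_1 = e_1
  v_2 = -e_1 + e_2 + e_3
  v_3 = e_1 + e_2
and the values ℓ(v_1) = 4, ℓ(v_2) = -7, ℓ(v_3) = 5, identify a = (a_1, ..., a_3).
a = (4, 1, -4)

Write a = (a_1, ..., a_3) in the standard basis. For each basis vector v_i, ℓ(v_i) = <v_i, a> is a linear equation in the a_j's. Collect the n equations into a matrix system V a = ℓ, where row i of V is v_i (expressed in the standard basis). Since V is invertible (lower-triangular with 1s on the diagonal, up to permutation), solve by back-substitution:
  V =
[[1, 0, 0],
 [-1, 1, 1],
 [1, 1, 0]]
  V a = (4, -7, 5)
Solving gives a = (4, 1, -4).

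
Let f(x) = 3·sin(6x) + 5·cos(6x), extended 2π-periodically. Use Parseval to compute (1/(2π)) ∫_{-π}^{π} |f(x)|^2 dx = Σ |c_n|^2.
Σ |c_n|^2 = 17

Expand |f|^2 and use orthogonality of {sin(nx), cos(mx)} on [-π, π]:
  ∫_{-π}^{π} sin(nx)^2 dx = π, ∫ cos(mx)^2 dx = π, and cross terms integrate to 0.
So ∫_{-π}^{π} f(x)^2 dx = 3^2 · π + 5^2 · π = (9 + 25)π.
Divide by 2π: (9 + 25)/2 = 17.
By Parseval, this equals Σ |c_n|^2.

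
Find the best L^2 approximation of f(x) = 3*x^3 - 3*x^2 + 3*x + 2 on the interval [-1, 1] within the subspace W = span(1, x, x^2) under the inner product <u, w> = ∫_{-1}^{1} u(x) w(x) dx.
g(x) = -3*x^2 + 24*x/5 + 2

The best approximation g ∈ W is the orthogonal projection of f onto W. Writing g = a_0 + a_1 x + a_2 x^2, the coefficients solve the normal equations G · a = b where
  G_{ij} = <φ_i, φ_j> and b_i = <f, φ_i>, with φ_0 = 1, φ_1 = x, φ_2 = x^2.
G =
  [2, 0, 2/3]
  [0, 2/3, 0]
  [2/3, 0, 2/5],
b = (2, 16/5, 2/15).
Solving gives a_0 = 2, a_1 = 24/5, a_2 = -3, so
  g(x) = -3*x^2 + 24*x/5 + 2.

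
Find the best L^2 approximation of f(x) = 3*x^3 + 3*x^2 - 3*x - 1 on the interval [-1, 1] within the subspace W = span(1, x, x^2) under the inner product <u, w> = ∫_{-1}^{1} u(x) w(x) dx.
g(x) = 3*x^2 - 6*x/5 - 1

The best approximation g ∈ W is the orthogonal projection of f onto W. Writing g = a_0 + a_1 x + a_2 x^2, the coefficients solve the normal equations G · a = b where
  G_{ij} = <φ_i, φ_j> and b_i = <f, φ_i>, with φ_0 = 1, φ_1 = x, φ_2 = x^2.
G =
  [2, 0, 2/3]
  [0, 2/3, 0]
  [2/3, 0, 2/5],
b = (0, -4/5, 8/15).
Solving gives a_0 = -1, a_1 = -6/5, a_2 = 3, so
  g(x) = 3*x^2 - 6*x/5 - 1.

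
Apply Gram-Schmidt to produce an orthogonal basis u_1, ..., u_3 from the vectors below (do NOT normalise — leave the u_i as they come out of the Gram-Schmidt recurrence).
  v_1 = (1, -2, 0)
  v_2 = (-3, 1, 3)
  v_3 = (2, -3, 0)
Orthogonal basis:
  u_1 = (1, -2, 0)
  u_2 = (-2, -1, 3)
  u_3 = (9/35, 9/70, 3/14)

Apply the Gram-Schmidt recurrence
  u_1 = v_1
  u_i = v_i − Σ_{j<i} ((v_i · u_j) / (u_j · u_j)) · u_j.

Step by step this gives:
  u_1 = (1, -2, 0)
  u_2 = (-2, -1, 3)
  u_3 = (9/35, 9/70, 3/14)

Orthogonality check:
  u_2 · u_1 = 0 (should be 0)
  u_3 · u_1 = 0 (should be 0)
  u_3 · u_2 = 0 (should be 0)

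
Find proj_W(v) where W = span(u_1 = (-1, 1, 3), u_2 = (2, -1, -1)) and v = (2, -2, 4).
proj_W(v) = (8/3, -1/3, 11/3)

Set up U = [u_1 | ... | u_2] ∈ R^(3×2). The projector onto W = col(U) is P = U (U^T U)^(-1) U^T.
Compute U^T U =
  [11, -6]
  [-6, 6],
and U^T v = (8, 2).
Solve U^T U · c = U^T v for the coefficients: c = (2, 7/3). The projection is proj_W(v) = U c.
Check: (v - proj_W(v)) · u_1 = 0  (should be 0).
Check: (v - proj_W(v)) · u_2 = 0  (should be 0).
Result: proj_W(v) = (8/3, -1/3, 11/3).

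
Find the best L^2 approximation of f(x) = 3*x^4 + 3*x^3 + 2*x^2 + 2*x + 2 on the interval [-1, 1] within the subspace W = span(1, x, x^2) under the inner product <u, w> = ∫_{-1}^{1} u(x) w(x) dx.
g(x) = 32*x^2/7 + 19*x/5 + 61/35

The best approximation g ∈ W is the orthogonal projection of f onto W. Writing g = a_0 + a_1 x + a_2 x^2, the coefficients solve the normal equations G · a = b where
  G_{ij} = <φ_i, φ_j> and b_i = <f, φ_i>, with φ_0 = 1, φ_1 = x, φ_2 = x^2.
G =
  [2, 0, 2/3]
  [0, 2/3, 0]
  [2/3, 0, 2/5],
b = (98/15, 38/15, 314/105).
Solving gives a_0 = 61/35, a_1 = 19/5, a_2 = 32/7, so
  g(x) = 32*x^2/7 + 19*x/5 + 61/35.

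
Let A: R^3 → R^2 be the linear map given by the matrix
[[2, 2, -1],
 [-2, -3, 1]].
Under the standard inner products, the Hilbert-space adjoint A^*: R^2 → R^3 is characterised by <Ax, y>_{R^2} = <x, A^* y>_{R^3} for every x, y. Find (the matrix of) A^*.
A^* = A^T =
[[2, -2],
 [2, -3],
 [-1, 1]]

For real matrices with standard dot products, the defining identity <Ax, y> = <x, A^* y> gives (Ax)^T y = x^T (A^*) y, i.e. x^T A^T y = x^T (A^*) y. Since this holds for all x, y, we must have A^* = A^T. Therefore
A^* =
[[2, -2],
 [2, -3],
 [-1, 1]].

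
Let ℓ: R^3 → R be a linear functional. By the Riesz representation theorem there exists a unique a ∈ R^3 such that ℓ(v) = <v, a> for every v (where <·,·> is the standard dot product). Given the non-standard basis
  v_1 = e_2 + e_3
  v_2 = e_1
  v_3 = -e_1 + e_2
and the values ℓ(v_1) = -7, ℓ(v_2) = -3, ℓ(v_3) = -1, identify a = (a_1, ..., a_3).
a = (-3, -4, -3)

Write a = (a_1, ..., a_3) in the standard basis. For each basis vector v_i, ℓ(v_i) = <v_i, a> is a linear equation in the a_j's. Collect the n equations into a matrix system V a = ℓ, where row i of V is v_i (expressed in the standard basis). Since V is invertible (lower-triangular with 1s on the diagonal, up to permutation), solve by back-substitution:
  V =
[[0, 1, 1],
 [1, 0, 0],
 [-1, 1, 0]]
  V a = (-7, -3, -1)
Solving gives a = (-3, -4, -3).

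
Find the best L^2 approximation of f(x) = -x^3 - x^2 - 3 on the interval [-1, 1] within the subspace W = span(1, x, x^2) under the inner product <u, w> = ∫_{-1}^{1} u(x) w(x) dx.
g(x) = -x^2 - 3*x/5 - 3

The best approximation g ∈ W is the orthogonal projection of f onto W. Writing g = a_0 + a_1 x + a_2 x^2, the coefficients solve the normal equations G · a = b where
  G_{ij} = <φ_i, φ_j> and b_i = <f, φ_i>, with φ_0 = 1, φ_1 = x, φ_2 = x^2.
G =
  [2, 0, 2/3]
  [0, 2/3, 0]
  [2/3, 0, 2/5],
b = (-20/3, -2/5, -12/5).
Solving gives a_0 = -3, a_1 = -3/5, a_2 = -1, so
  g(x) = -x^2 - 3*x/5 - 3.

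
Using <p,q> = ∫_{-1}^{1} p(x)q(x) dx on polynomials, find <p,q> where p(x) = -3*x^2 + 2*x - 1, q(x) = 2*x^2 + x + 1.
<p,q> = -32/5

Expand the product: p(x)·q(x) = -6*x^4 + x^3 - 3*x^2 + x - 1.
∫_{-1}^{1} of each monomial x^k gives [2/(k+1) if k even, 0 if k odd]. Integrating term-by-term (or equivalently evaluating the antiderivative F(x) = -6*x^5/5 + x^4/4 - x^3 + x^2/2 - x at the endpoints):
  F(1) − F(−1) = -49/20 − (79/20) = -32/5.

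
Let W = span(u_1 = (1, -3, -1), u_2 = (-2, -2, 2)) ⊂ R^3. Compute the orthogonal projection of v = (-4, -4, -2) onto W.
proj_W(v) = (-1, -4, 1)

Set up U = [u_1 | ... | u_2] ∈ R^(3×2). The projector onto W = col(U) is P = U (U^T U)^(-1) U^T.
Compute U^T U =
  [11, 2]
  [2, 12],
and U^T v = (10, 12).
Solve U^T U · c = U^T v for the coefficients: c = (3/4, 7/8). The projection is proj_W(v) = U c.
Check: (v - proj_W(v)) · u_1 = 0  (should be 0).
Check: (v - proj_W(v)) · u_2 = 0  (should be 0).
Result: proj_W(v) = (-1, -4, 1).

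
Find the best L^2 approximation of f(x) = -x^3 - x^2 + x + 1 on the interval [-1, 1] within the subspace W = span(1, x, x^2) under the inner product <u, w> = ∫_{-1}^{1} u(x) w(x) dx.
g(x) = -x^2 + 2*x/5 + 1

The best approximation g ∈ W is the orthogonal projection of f onto W. Writing g = a_0 + a_1 x + a_2 x^2, the coefficients solve the normal equations G · a = b where
  G_{ij} = <φ_i, φ_j> and b_i = <f, φ_i>, with φ_0 = 1, φ_1 = x, φ_2 = x^2.
G =
  [2, 0, 2/3]
  [0, 2/3, 0]
  [2/3, 0, 2/5],
b = (4/3, 4/15, 4/15).
Solving gives a_0 = 1, a_1 = 2/5, a_2 = -1, so
  g(x) = -x^2 + 2*x/5 + 1.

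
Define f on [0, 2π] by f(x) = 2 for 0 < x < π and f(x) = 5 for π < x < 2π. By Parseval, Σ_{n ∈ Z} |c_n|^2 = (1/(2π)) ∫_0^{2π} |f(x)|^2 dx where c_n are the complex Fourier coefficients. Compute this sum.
Σ |c_n|^2 = 29/2

Parseval equates the L^2 energy of f (normalised by 1/(2π)) with the ℓ^2 sum of its Fourier coefficients: (1/(2π)) ∫_0^{2π} |f|^2 = Σ |c_n|^2.
Compute the left side: (1/(2π)) [∫_0^π 2^2 dx + ∫_π^{2π} 5^2 dx] = (1/(2π)) · (4π + 25π) = (4 + 25)/2 = 29/2.
So Σ_{n ∈ Z} |c_n|^2 = 29/2.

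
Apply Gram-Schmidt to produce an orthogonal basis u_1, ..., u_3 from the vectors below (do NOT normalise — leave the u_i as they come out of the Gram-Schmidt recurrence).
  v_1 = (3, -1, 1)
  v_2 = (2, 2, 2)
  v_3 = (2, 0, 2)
Orthogonal basis:
  u_1 = (3, -1, 1)
  u_2 = (4/11, 28/11, 16/11)
  u_3 = (-1/3, -1/3, 2/3)

Apply the Gram-Schmidt recurrence
  u_1 = v_1
  u_i = v_i − Σ_{j<i} ((v_i · u_j) / (u_j · u_j)) · u_j.

Step by step this gives:
  u_1 = (3, -1, 1)
  u_2 = (4/11, 28/11, 16/11)
  u_3 = (-1/3, -1/3, 2/3)

Orthogonality check:
  u_2 · u_1 = 0 (should be 0)
  u_3 · u_1 = 0 (should be 0)
  u_3 · u_2 = 0 (should be 0)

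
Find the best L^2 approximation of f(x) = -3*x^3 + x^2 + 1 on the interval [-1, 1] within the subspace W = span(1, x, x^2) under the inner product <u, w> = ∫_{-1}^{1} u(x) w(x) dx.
g(x) = x^2 - 9*x/5 + 1

The best approximation g ∈ W is the orthogonal projection of f onto W. Writing g = a_0 + a_1 x + a_2 x^2, the coefficients solve the normal equations G · a = b where
  G_{ij} = <φ_i, φ_j> and b_i = <f, φ_i>, with φ_0 = 1, φ_1 = x, φ_2 = x^2.
G =
  [2, 0, 2/3]
  [0, 2/3, 0]
  [2/3, 0, 2/5],
b = (8/3, -6/5, 16/15).
Solving gives a_0 = 1, a_1 = -9/5, a_2 = 1, so
  g(x) = x^2 - 9*x/5 + 1.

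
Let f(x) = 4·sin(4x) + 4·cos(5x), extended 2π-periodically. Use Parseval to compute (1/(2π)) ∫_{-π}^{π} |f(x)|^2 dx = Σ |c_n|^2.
Σ |c_n|^2 = 16

Expand |f|^2 and use orthogonality of {sin(nx), cos(mx)} on [-π, π]:
  ∫_{-π}^{π} sin(nx)^2 dx = π, ∫ cos(mx)^2 dx = π, and cross terms integrate to 0.
So ∫_{-π}^{π} f(x)^2 dx = 4^2 · π + 4^2 · π = (16 + 16)π.
Divide by 2π: (16 + 16)/2 = 16.
By Parseval, this equals Σ |c_n|^2.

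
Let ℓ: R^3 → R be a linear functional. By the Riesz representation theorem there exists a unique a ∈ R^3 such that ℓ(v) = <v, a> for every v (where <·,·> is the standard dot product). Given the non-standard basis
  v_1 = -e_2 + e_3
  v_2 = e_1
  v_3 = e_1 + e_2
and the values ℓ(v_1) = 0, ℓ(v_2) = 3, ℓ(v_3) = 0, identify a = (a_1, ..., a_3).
a = (3, -3, -3)

Write a = (a_1, ..., a_3) in the standard basis. For each basis vector v_i, ℓ(v_i) = <v_i, a> is a linear equation in the a_j's. Collect the n equations into a matrix system V a = ℓ, where row i of V is v_i (expressed in the standard basis). Since V is invertible (lower-triangular with 1s on the diagonal, up to permutation), solve by back-substitution:
  V =
[[0, -1, 1],
 [1, 0, 0],
 [1, 1, 0]]
  V a = (0, 3, 0)
Solving gives a = (3, -3, -3).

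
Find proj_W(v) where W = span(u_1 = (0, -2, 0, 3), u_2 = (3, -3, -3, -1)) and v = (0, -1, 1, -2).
proj_W(v) = (114/355, 122/355, -114/355, -392/355)

Set up U = [u_1 | ... | u_2] ∈ R^(4×2). The projector onto W = col(U) is P = U (U^T U)^(-1) U^T.
Compute U^T U =
  [13, 3]
  [3, 28],
and U^T v = (-4, 2).
Solve U^T U · c = U^T v for the coefficients: c = (-118/355, 38/355). The projection is proj_W(v) = U c.
Check: (v - proj_W(v)) · u_1 = 0  (should be 0).
Check: (v - proj_W(v)) · u_2 = 0  (should be 0).
Result: proj_W(v) = (114/355, 122/355, -114/355, -392/355).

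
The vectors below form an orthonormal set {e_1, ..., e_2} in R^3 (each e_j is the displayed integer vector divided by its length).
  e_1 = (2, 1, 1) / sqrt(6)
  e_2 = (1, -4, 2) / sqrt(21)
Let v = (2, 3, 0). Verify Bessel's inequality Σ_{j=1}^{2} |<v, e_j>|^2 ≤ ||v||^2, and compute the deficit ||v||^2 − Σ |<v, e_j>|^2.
Σ |<v, e_j>|^2 = 181/14; ||v||^2 = 13; deficit = 1/14

Write each e_j = u_j / sqrt(<u_j, u_j>) where u_j is the displayed integer vector. Then <v, e_j> = <v, u_j> / sqrt(<u_j, u_j>), so |<v, e_j>|^2 = <v, u_j>^2 / <u_j, u_j>.
Coefficients: <v, e_1> = 7/sqrt(6), <v, e_2> = -10/sqrt(21).
Square and sum: Σ |<v, e_j>|^2 = 181/14.
Compute ||v||^2 = v·v = 13.
Deficit = 13 − 181/14 = 1/14 ≥ 0, confirming Bessel's inequality. (The deficit equals ||v − Σ <v,e_j> e_j||^2, the squared distance from v to span{e_j}.)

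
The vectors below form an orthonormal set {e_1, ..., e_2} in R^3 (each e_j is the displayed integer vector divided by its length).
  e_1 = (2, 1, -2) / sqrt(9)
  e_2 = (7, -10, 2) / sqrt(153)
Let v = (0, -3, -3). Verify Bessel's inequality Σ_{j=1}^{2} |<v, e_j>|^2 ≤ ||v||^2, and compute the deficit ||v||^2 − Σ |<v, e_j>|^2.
Σ |<v, e_j>|^2 = 81/17; ||v||^2 = 18; deficit = 225/17

Write each e_j = u_j / sqrt(<u_j, u_j>) where u_j is the displayed integer vector. Then <v, e_j> = <v, u_j> / sqrt(<u_j, u_j>), so |<v, e_j>|^2 = <v, u_j>^2 / <u_j, u_j>.
Coefficients: <v, e_1> = 3/sqrt(9), <v, e_2> = 24/sqrt(153).
Square and sum: Σ |<v, e_j>|^2 = 81/17.
Compute ||v||^2 = v·v = 18.
Deficit = 18 − 81/17 = 225/17 ≥ 0, confirming Bessel's inequality. (The deficit equals ||v − Σ <v,e_j> e_j||^2, the squared distance from v to span{e_j}.)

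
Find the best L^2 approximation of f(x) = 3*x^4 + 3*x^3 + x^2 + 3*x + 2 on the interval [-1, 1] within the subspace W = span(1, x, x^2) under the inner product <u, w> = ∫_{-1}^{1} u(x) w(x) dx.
g(x) = 25*x^2/7 + 24*x/5 + 61/35

The best approximation g ∈ W is the orthogonal projection of f onto W. Writing g = a_0 + a_1 x + a_2 x^2, the coefficients solve the normal equations G · a = b where
  G_{ij} = <φ_i, φ_j> and b_i = <f, φ_i>, with φ_0 = 1, φ_1 = x, φ_2 = x^2.
G =
  [2, 0, 2/3]
  [0, 2/3, 0]
  [2/3, 0, 2/5],
b = (88/15, 16/5, 272/105).
Solving gives a_0 = 61/35, a_1 = 24/5, a_2 = 25/7, so
  g(x) = 25*x^2/7 + 24*x/5 + 61/35.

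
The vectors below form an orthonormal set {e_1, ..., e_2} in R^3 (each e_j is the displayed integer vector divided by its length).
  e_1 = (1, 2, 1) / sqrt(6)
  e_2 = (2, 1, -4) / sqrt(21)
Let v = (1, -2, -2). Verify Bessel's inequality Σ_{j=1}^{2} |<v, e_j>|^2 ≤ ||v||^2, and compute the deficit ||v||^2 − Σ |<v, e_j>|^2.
Σ |<v, e_j>|^2 = 101/14; ||v||^2 = 9; deficit = 25/14

Write each e_j = u_j / sqrt(<u_j, u_j>) where u_j is the displayed integer vector. Then <v, e_j> = <v, u_j> / sqrt(<u_j, u_j>), so |<v, e_j>|^2 = <v, u_j>^2 / <u_j, u_j>.
Coefficients: <v, e_1> = -5/sqrt(6), <v, e_2> = 8/sqrt(21).
Square and sum: Σ |<v, e_j>|^2 = 101/14.
Compute ||v||^2 = v·v = 9.
Deficit = 9 − 101/14 = 25/14 ≥ 0, confirming Bessel's inequality. (The deficit equals ||v − Σ <v,e_j> e_j||^2, the squared distance from v to span{e_j}.)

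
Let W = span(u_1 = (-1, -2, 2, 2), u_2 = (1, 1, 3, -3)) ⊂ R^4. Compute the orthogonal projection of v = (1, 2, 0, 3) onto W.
proj_W(v) = (-77/251, -79/251, -221/251, 229/251)

Set up U = [u_1 | ... | u_2] ∈ R^(4×2). The projector onto W = col(U) is P = U (U^T U)^(-1) U^T.
Compute U^T U =
  [13, -3]
  [-3, 20],
and U^T v = (1, -6).
Solve U^T U · c = U^T v for the coefficients: c = (2/251, -75/251). The projection is proj_W(v) = U c.
Check: (v - proj_W(v)) · u_1 = 0  (should be 0).
Check: (v - proj_W(v)) · u_2 = 0  (should be 0).
Result: proj_W(v) = (-77/251, -79/251, -221/251, 229/251).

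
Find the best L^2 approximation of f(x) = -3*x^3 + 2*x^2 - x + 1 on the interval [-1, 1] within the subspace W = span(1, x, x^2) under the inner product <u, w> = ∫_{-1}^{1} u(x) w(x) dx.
g(x) = 2*x^2 - 14*x/5 + 1

The best approximation g ∈ W is the orthogonal projection of f onto W. Writing g = a_0 + a_1 x + a_2 x^2, the coefficients solve the normal equations G · a = b where
  G_{ij} = <φ_i, φ_j> and b_i = <f, φ_i>, with φ_0 = 1, φ_1 = x, φ_2 = x^2.
G =
  [2, 0, 2/3]
  [0, 2/3, 0]
  [2/3, 0, 2/5],
b = (10/3, -28/15, 22/15).
Solving gives a_0 = 1, a_1 = -14/5, a_2 = 2, so
  g(x) = 2*x^2 - 14*x/5 + 1.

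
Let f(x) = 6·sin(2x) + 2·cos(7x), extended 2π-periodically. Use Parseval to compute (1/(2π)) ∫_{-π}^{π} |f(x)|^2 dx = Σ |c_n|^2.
Σ |c_n|^2 = 20

Expand |f|^2 and use orthogonality of {sin(nx), cos(mx)} on [-π, π]:
  ∫_{-π}^{π} sin(nx)^2 dx = π, ∫ cos(mx)^2 dx = π, and cross terms integrate to 0.
So ∫_{-π}^{π} f(x)^2 dx = 6^2 · π + 2^2 · π = (36 + 4)π.
Divide by 2π: (36 + 4)/2 = 20.
By Parseval, this equals Σ |c_n|^2.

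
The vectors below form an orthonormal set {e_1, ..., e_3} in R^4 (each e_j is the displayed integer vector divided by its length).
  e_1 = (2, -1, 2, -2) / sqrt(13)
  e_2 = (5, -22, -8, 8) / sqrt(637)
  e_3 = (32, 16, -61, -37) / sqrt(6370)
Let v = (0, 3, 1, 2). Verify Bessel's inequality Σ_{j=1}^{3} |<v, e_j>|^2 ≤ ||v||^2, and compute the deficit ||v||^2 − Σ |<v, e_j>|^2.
Σ |<v, e_j>|^2 = 1091/130; ||v||^2 = 14; deficit = 729/130

Write each e_j = u_j / sqrt(<u_j, u_j>) where u_j is the displayed integer vector. Then <v, e_j> = <v, u_j> / sqrt(<u_j, u_j>), so |<v, e_j>|^2 = <v, u_j>^2 / <u_j, u_j>.
Coefficients: <v, e_1> = -5/sqrt(13), <v, e_2> = -58/sqrt(637), <v, e_3> = -87/sqrt(6370).
Square and sum: Σ |<v, e_j>|^2 = 1091/130.
Compute ||v||^2 = v·v = 14.
Deficit = 14 − 1091/130 = 729/130 ≥ 0, confirming Bessel's inequality. (The deficit equals ||v − Σ <v,e_j> e_j||^2, the squared distance from v to span{e_j}.)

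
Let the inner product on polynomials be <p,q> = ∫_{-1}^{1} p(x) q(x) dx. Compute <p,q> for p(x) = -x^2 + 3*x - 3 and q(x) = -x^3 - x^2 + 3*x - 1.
<p,q> = 208/15

Expand the product: p(x)·q(x) = x^5 - 2*x^4 - 3*x^3 + 13*x^2 - 12*x + 3.
∫_{-1}^{1} of each monomial x^k gives [2/(k+1) if k even, 0 if k odd]. Integrating term-by-term (or equivalently evaluating the antiderivative F(x) = x^6/6 - 2*x^5/5 - 3*x^4/4 + 13*x^3/3 - 6*x^2 + 3*x at the endpoints):
  F(1) − F(−1) = 7/20 − (-811/60) = 208/15.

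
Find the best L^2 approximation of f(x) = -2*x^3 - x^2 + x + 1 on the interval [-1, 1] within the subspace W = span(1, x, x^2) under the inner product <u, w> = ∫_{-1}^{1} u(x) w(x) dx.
g(x) = -x^2 - x/5 + 1

The best approximation g ∈ W is the orthogonal projection of f onto W. Writing g = a_0 + a_1 x + a_2 x^2, the coefficients solve the normal equations G · a = b where
  G_{ij} = <φ_i, φ_j> and b_i = <f, φ_i>, with φ_0 = 1, φ_1 = x, φ_2 = x^2.
G =
  [2, 0, 2/3]
  [0, 2/3, 0]
  [2/3, 0, 2/5],
b = (4/3, -2/15, 4/15).
Solving gives a_0 = 1, a_1 = -1/5, a_2 = -1, so
  g(x) = -x^2 - x/5 + 1.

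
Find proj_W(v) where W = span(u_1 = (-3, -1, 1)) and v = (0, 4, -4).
proj_W(v) = (24/11, 8/11, -8/11)

Set up U = [u_1 | ... | u_1] ∈ R^(3×1). The projector onto W = col(U) is P = U (U^T U)^(-1) U^T.
Compute U^T U =
  [11],
and U^T v = (-8).
Solve U^T U · c = U^T v for the coefficients: c = (-8/11). The projection is proj_W(v) = U c.
Check: (v - proj_W(v)) · u_1 = 0  (should be 0).
Result: proj_W(v) = (24/11, 8/11, -8/11).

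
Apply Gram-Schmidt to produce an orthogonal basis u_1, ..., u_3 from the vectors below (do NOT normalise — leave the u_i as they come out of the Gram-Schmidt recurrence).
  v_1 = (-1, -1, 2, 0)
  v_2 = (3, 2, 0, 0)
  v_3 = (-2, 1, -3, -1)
Orthogonal basis:
  u_1 = (-1, -1, 2, 0)
  u_2 = (13/6, 7/6, 5/3, 0)
  u_3 = (-44/53, 66/53, 11/53, -1)

Apply the Gram-Schmidt recurrence
  u_1 = v_1
  u_i = v_i − Σ_{j<i} ((v_i · u_j) / (u_j · u_j)) · u_j.

Step by step this gives:
  u_1 = (-1, -1, 2, 0)
  u_2 = (13/6, 7/6, 5/3, 0)
  u_3 = (-44/53, 66/53, 11/53, -1)

Orthogonality check:
  u_2 · u_1 = 0 (should be 0)
  u_3 · u_1 = 0 (should be 0)
  u_3 · u_2 = 0 (should be 0)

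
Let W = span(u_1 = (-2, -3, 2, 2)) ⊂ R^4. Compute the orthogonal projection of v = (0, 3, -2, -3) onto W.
proj_W(v) = (38/21, 19/7, -38/21, -38/21)

Set up U = [u_1 | ... | u_1] ∈ R^(4×1). The projector onto W = col(U) is P = U (U^T U)^(-1) U^T.
Compute U^T U =
  [21],
and U^T v = (-19).
Solve U^T U · c = U^T v for the coefficients: c = (-19/21). The projection is proj_W(v) = U c.
Check: (v - proj_W(v)) · u_1 = 0  (should be 0).
Result: proj_W(v) = (38/21, 19/7, -38/21, -38/21).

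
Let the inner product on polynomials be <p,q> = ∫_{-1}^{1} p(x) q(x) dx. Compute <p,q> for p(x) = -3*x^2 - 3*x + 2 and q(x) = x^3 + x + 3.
<p,q> = 14/5

Expand the product: p(x)·q(x) = -3*x^5 - 3*x^4 - x^3 - 12*x^2 - 7*x + 6.
∫_{-1}^{1} of each monomial x^k gives [2/(k+1) if k even, 0 if k odd]. Integrating term-by-term (or equivalently evaluating the antiderivative F(x) = -x^6/2 - 3*x^5/5 - x^4/4 - 4*x^3 - 7*x^2/2 + 6*x at the endpoints):
  F(1) − F(−1) = -57/20 − (-113/20) = 14/5.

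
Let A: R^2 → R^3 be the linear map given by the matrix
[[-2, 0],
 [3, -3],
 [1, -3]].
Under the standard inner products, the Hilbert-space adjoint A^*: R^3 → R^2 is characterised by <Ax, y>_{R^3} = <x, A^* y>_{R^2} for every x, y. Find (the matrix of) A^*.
A^* = A^T =
[[-2, 3, 1],
 [0, -3, -3]]

For real matrices with standard dot products, the defining identity <Ax, y> = <x, A^* y> gives (Ax)^T y = x^T (A^*) y, i.e. x^T A^T y = x^T (A^*) y. Since this holds for all x, y, we must have A^* = A^T. Therefore
A^* =
[[-2, 3, 1],
 [0, -3, -3]].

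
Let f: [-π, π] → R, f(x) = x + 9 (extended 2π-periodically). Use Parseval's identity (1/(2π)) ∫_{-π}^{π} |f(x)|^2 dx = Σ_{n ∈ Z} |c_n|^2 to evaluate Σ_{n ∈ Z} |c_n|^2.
Σ |c_n|^2 = π^2/3 + 81

Expand and integrate term by term over [-π, π]:
  ∫ (x)^2 dx = 1·(2π^3/3); ∫ 2·1·(9)·x dx = 0 (odd integrand); ∫ 9^2 dx = 81·2π.
So (1/(2π)) ∫_{-π}^{π} (x + 9)^2 dx = 1π^2/3 + 81 = π^2/3 + 81.
Parseval ⇒ Σ |c_n|^2 = π^2/3 + 81.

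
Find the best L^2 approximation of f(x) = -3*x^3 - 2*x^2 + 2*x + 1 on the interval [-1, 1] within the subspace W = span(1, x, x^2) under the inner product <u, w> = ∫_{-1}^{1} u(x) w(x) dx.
g(x) = -2*x^2 + x/5 + 1

The best approximation g ∈ W is the orthogonal projection of f onto W. Writing g = a_0 + a_1 x + a_2 x^2, the coefficients solve the normal equations G · a = b where
  G_{ij} = <φ_i, φ_j> and b_i = <f, φ_i>, with φ_0 = 1, φ_1 = x, φ_2 = x^2.
G =
  [2, 0, 2/3]
  [0, 2/3, 0]
  [2/3, 0, 2/5],
b = (2/3, 2/15, -2/15).
Solving gives a_0 = 1, a_1 = 1/5, a_2 = -2, so
  g(x) = -2*x^2 + x/5 + 1.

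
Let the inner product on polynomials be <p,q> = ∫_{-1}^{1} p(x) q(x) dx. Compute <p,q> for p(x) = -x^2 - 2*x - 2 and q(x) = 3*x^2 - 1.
<p,q> = -8/15

Expand the product: p(x)·q(x) = -3*x^4 - 6*x^3 - 5*x^2 + 2*x + 2.
∫_{-1}^{1} of each monomial x^k gives [2/(k+1) if k even, 0 if k odd]. Integrating term-by-term (or equivalently evaluating the antiderivative F(x) = -3*x^5/5 - 3*x^4/2 - 5*x^3/3 + x^2 + 2*x at the endpoints):
  F(1) − F(−1) = -23/30 − (-7/30) = -8/15.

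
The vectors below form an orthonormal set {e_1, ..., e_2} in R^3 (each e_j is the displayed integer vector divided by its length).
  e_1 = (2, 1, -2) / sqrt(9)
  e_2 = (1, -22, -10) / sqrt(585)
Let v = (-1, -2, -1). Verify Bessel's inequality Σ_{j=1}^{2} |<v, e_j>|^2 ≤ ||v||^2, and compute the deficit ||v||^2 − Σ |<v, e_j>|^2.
Σ |<v, e_j>|^2 = 341/65; ||v||^2 = 6; deficit = 49/65

Write each e_j = u_j / sqrt(<u_j, u_j>) where u_j is the displayed integer vector. Then <v, e_j> = <v, u_j> / sqrt(<u_j, u_j>), so |<v, e_j>|^2 = <v, u_j>^2 / <u_j, u_j>.
Coefficients: <v, e_1> = -2/sqrt(9), <v, e_2> = 53/sqrt(585).
Square and sum: Σ |<v, e_j>|^2 = 341/65.
Compute ||v||^2 = v·v = 6.
Deficit = 6 − 341/65 = 49/65 ≥ 0, confirming Bessel's inequality. (The deficit equals ||v − Σ <v,e_j> e_j||^2, the squared distance from v to span{e_j}.)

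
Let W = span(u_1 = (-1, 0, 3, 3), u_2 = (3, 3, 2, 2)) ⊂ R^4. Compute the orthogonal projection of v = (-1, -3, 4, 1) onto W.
proj_W(v) = (-140/59, -78/59, 134/59, 134/59)

Set up U = [u_1 | ... | u_2] ∈ R^(4×2). The projector onto W = col(U) is P = U (U^T U)^(-1) U^T.
Compute U^T U =
  [19, 9]
  [9, 26],
and U^T v = (16, -2).
Solve U^T U · c = U^T v for the coefficients: c = (62/59, -26/59). The projection is proj_W(v) = U c.
Check: (v - proj_W(v)) · u_1 = 0  (should be 0).
Check: (v - proj_W(v)) · u_2 = 0  (should be 0).
Result: proj_W(v) = (-140/59, -78/59, 134/59, 134/59).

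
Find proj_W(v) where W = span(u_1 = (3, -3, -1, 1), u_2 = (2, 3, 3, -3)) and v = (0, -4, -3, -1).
proj_W(v) = (348/539, -138/49, -974/539, 974/539)

Set up U = [u_1 | ... | u_2] ∈ R^(4×2). The projector onto W = col(U) is P = U (U^T U)^(-1) U^T.
Compute U^T U =
  [20, -9]
  [-9, 31],
and U^T v = (14, -18).
Solve U^T U · c = U^T v for the coefficients: c = (272/539, -234/539). The projection is proj_W(v) = U c.
Check: (v - proj_W(v)) · u_1 = 0  (should be 0).
Check: (v - proj_W(v)) · u_2 = 0  (should be 0).
Result: proj_W(v) = (348/539, -138/49, -974/539, 974/539).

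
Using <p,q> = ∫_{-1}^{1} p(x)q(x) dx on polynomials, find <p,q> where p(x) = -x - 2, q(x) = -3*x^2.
<p,q> = 4

Expand the product: p(x)·q(x) = 3*x^3 + 6*x^2.
∫_{-1}^{1} of each monomial x^k gives [2/(k+1) if k even, 0 if k odd]. Integrating term-by-term (or equivalently evaluating the antiderivative F(x) = 3*x^4/4 + 2*x^3 at the endpoints):
  F(1) − F(−1) = 11/4 − (-5/4) = 4.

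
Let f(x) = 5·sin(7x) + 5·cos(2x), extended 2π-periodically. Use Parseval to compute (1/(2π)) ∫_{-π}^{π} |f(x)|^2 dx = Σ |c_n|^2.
Σ |c_n|^2 = 25

Expand |f|^2 and use orthogonality of {sin(nx), cos(mx)} on [-π, π]:
  ∫_{-π}^{π} sin(nx)^2 dx = π, ∫ cos(mx)^2 dx = π, and cross terms integrate to 0.
So ∫_{-π}^{π} f(x)^2 dx = 5^2 · π + 5^2 · π = (25 + 25)π.
Divide by 2π: (25 + 25)/2 = 25.
By Parseval, this equals Σ |c_n|^2.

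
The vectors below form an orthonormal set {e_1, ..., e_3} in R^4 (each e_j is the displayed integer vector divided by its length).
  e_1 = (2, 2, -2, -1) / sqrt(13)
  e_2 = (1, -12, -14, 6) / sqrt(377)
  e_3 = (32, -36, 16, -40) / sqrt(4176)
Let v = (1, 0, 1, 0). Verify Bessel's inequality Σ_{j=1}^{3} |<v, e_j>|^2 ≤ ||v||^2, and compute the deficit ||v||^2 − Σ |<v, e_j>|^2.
Σ |<v, e_j>|^2 = 1; ||v||^2 = 2; deficit = 1

Write each e_j = u_j / sqrt(<u_j, u_j>) where u_j is the displayed integer vector. Then <v, e_j> = <v, u_j> / sqrt(<u_j, u_j>), so |<v, e_j>|^2 = <v, u_j>^2 / <u_j, u_j>.
Coefficients: <v, e_1> = 0/sqrt(13), <v, e_2> = -13/sqrt(377), <v, e_3> = 48/sqrt(4176).
Square and sum: Σ |<v, e_j>|^2 = 1.
Compute ||v||^2 = v·v = 2.
Deficit = 2 − 1 = 1 ≥ 0, confirming Bessel's inequality. (The deficit equals ||v − Σ <v,e_j> e_j||^2, the squared distance from v to span{e_j}.)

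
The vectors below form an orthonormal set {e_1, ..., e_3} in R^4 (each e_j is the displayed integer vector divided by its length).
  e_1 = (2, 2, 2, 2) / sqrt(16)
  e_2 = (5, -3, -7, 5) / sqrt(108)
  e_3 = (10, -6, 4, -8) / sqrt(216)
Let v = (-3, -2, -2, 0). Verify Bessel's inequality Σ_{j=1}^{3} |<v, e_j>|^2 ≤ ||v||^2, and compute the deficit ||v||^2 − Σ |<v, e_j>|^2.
Σ |<v, e_j>|^2 = 281/18; ||v||^2 = 17; deficit = 25/18

Write each e_j = u_j / sqrt(<u_j, u_j>) where u_j is the displayed integer vector. Then <v, e_j> = <v, u_j> / sqrt(<u_j, u_j>), so |<v, e_j>|^2 = <v, u_j>^2 / <u_j, u_j>.
Coefficients: <v, e_1> = -14/sqrt(16), <v, e_2> = 5/sqrt(108), <v, e_3> = -26/sqrt(216).
Square and sum: Σ |<v, e_j>|^2 = 281/18.
Compute ||v||^2 = v·v = 17.
Deficit = 17 − 281/18 = 25/18 ≥ 0, confirming Bessel's inequality. (The deficit equals ||v − Σ <v,e_j> e_j||^2, the squared distance from v to span{e_j}.)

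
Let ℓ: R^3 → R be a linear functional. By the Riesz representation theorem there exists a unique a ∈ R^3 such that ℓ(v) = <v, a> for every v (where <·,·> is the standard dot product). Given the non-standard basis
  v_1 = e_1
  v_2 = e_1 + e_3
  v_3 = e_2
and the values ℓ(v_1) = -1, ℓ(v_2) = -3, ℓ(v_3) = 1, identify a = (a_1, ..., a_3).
a = (-1, 1, -2)

Write a = (a_1, ..., a_3) in the standard basis. For each basis vector v_i, ℓ(v_i) = <v_i, a> is a linear equation in the a_j's. Collect the n equations into a matrix system V a = ℓ, where row i of V is v_i (expressed in the standard basis). Since V is invertible (lower-triangular with 1s on the diagonal, up to permutation), solve by back-substitution:
  V =
[[1, 0, 0],
 [1, 0, 1],
 [0, 1, 0]]
  V a = (-1, -3, 1)
Solving gives a = (-1, 1, -2).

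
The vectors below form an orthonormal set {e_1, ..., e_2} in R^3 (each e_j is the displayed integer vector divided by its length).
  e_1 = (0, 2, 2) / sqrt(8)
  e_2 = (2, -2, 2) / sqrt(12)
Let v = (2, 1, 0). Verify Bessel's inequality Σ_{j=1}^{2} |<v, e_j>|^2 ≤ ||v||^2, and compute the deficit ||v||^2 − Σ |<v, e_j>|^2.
Σ |<v, e_j>|^2 = 5/6; ||v||^2 = 5; deficit = 25/6

Write each e_j = u_j / sqrt(<u_j, u_j>) where u_j is the displayed integer vector. Then <v, e_j> = <v, u_j> / sqrt(<u_j, u_j>), so |<v, e_j>|^2 = <v, u_j>^2 / <u_j, u_j>.
Coefficients: <v, e_1> = 2/sqrt(8), <v, e_2> = 2/sqrt(12).
Square and sum: Σ |<v, e_j>|^2 = 5/6.
Compute ||v||^2 = v·v = 5.
Deficit = 5 − 5/6 = 25/6 ≥ 0, confirming Bessel's inequality. (The deficit equals ||v − Σ <v,e_j> e_j||^2, the squared distance from v to span{e_j}.)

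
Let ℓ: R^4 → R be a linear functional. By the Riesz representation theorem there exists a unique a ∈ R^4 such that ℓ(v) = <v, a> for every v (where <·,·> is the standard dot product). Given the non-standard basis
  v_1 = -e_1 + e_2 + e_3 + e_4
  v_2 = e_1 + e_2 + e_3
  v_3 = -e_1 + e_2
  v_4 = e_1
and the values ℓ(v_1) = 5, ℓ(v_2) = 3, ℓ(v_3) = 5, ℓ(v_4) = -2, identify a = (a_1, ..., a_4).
a = (-2, 3, 2, -2)

Write a = (a_1, ..., a_4) in the standard basis. For each basis vector v_i, ℓ(v_i) = <v_i, a> is a linear equation in the a_j's. Collect the n equations into a matrix system V a = ℓ, where row i of V is v_i (expressed in the standard basis). Since V is invertible (lower-triangular with 1s on the diagonal, up to permutation), solve by back-substitution:
  V =
[[-1, 1, 1, 1],
 [1, 1, 1, 0],
 [-1, 1, 0, 0],
 [1, 0, 0, 0]]
  V a = (5, 3, 5, -2)
Solving gives a = (-2, 3, 2, -2).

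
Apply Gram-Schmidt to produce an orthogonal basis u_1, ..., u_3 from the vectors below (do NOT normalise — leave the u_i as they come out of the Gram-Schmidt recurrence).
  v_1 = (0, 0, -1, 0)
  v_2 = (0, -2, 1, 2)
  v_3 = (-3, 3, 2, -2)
Orthogonal basis:
  u_1 = (0, 0, -1, 0)
  u_2 = (0, -2, 0, 2)
  u_3 = (-3, 1/2, 0, 1/2)

Apply the Gram-Schmidt recurrence
  u_1 = v_1
  u_i = v_i − Σ_{j<i} ((v_i · u_j) / (u_j · u_j)) · u_j.

Step by step this gives:
  u_1 = (0, 0, -1, 0)
  u_2 = (0, -2, 0, 2)
  u_3 = (-3, 1/2, 0, 1/2)

Orthogonality check:
  u_2 · u_1 = 0 (should be 0)
  u_3 · u_1 = 0 (should be 0)
  u_3 · u_2 = 0 (should be 0)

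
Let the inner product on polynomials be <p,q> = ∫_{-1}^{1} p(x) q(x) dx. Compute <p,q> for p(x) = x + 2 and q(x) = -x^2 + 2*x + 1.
<p,q> = 4

Expand the product: p(x)·q(x) = -x^3 + 5*x + 2.
∫_{-1}^{1} of each monomial x^k gives [2/(k+1) if k even, 0 if k odd]. Integrating term-by-term (or equivalently evaluating the antiderivative F(x) = -x^4/4 + 5*x^2/2 + 2*x at the endpoints):
  F(1) − F(−1) = 17/4 − (1/4) = 4.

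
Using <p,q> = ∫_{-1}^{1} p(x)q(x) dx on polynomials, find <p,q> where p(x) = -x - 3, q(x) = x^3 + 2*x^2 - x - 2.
<p,q> = 124/15

Expand the product: p(x)·q(x) = -x^4 - 5*x^3 - 5*x^2 + 5*x + 6.
∫_{-1}^{1} of each monomial x^k gives [2/(k+1) if k even, 0 if k odd]. Integrating term-by-term (or equivalently evaluating the antiderivative F(x) = -x^5/5 - 5*x^4/4 - 5*x^3/3 + 5*x^2/2 + 6*x at the endpoints):
  F(1) − F(−1) = 323/60 − (-173/60) = 124/15.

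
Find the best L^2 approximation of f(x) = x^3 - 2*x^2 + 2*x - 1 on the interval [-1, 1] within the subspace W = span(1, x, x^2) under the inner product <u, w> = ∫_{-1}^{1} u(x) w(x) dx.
g(x) = -2*x^2 + 13*x/5 - 1

The best approximation g ∈ W is the orthogonal projection of f onto W. Writing g = a_0 + a_1 x + a_2 x^2, the coefficients solve the normal equations G · a = b where
  G_{ij} = <φ_i, φ_j> and b_i = <f, φ_i>, with φ_0 = 1, φ_1 = x, φ_2 = x^2.
G =
  [2, 0, 2/3]
  [0, 2/3, 0]
  [2/3, 0, 2/5],
b = (-10/3, 26/15, -22/15).
Solving gives a_0 = -1, a_1 = 13/5, a_2 = -2, so
  g(x) = -2*x^2 + 13*x/5 - 1.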